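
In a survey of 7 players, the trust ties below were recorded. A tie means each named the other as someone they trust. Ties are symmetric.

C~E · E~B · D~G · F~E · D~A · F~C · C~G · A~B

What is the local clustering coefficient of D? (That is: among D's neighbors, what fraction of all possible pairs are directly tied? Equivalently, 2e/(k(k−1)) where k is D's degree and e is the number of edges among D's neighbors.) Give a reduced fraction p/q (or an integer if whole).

0

D's neighbors: A and G (k = 2).
Possible neighbor pairs: C(2,2) = 1. Edges among them: none → e = 0.
Clustering(D) = 0/1.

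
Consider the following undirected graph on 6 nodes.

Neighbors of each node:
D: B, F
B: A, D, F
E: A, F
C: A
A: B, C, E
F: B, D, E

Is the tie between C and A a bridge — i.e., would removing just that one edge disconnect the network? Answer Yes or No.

Without the C–A edge there is no alternate route between C and A, so the network disconnects. It is a bridge.

Yes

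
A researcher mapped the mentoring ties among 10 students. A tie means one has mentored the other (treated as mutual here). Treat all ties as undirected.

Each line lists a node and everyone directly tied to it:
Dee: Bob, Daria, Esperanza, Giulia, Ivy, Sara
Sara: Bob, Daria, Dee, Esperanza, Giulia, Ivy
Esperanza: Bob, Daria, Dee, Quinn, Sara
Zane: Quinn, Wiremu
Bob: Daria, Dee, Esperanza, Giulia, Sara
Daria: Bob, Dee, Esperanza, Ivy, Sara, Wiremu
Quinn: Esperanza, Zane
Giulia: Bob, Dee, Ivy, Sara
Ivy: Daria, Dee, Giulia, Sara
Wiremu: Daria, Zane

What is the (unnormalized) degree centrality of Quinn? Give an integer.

Quinn is directly tied to Esperanza and Zane. That is 2 neighbors, so the degree of Quinn is 2.

2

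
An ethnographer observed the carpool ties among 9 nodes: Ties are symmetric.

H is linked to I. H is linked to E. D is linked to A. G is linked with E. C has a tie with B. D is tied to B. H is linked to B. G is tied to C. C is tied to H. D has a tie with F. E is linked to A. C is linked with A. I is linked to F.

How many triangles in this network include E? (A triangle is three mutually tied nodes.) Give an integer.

E's neighbors are A, G, and H, but none of them are tied to each other, so no triangle contains E.

0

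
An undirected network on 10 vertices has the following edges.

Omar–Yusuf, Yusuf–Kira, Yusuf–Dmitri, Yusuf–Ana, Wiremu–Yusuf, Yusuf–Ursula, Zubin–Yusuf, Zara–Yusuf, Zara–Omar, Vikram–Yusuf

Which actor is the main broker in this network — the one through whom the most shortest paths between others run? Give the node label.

Yusuf

Unnormalized betweenness of each node: Ana:0, Dmitri:0, Kira:0, Omar:0, Ursula:0, Vikram:0, Wiremu:0, Yusuf:35, Zara:0, Zubin:0.
Yusuf has the largest value, 35, making it the main broker — the node through which the most shortest paths run.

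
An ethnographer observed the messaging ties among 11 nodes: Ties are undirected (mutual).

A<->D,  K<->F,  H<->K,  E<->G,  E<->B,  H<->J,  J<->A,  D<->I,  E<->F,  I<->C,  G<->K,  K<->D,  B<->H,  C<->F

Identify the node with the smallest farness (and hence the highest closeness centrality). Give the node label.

K

Farness (sum of distances to all others) for each node — A:24, B:23, C:24, D:19, E:22, F:19, G:22, H:19, I:24, J:24, K:16.
The smallest farness is 16, for K, so K has the highest closeness.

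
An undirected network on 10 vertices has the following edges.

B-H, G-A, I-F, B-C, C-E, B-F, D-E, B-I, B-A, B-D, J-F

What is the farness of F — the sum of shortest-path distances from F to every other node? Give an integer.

Distances from F: A:2, B:1, C:2, D:2, E:3, G:3, H:2, I:1, J:1.
Sum = 2 + 1 + 2 + 2 + 3 + 3 + 2 + 1 + 1 = 17.

17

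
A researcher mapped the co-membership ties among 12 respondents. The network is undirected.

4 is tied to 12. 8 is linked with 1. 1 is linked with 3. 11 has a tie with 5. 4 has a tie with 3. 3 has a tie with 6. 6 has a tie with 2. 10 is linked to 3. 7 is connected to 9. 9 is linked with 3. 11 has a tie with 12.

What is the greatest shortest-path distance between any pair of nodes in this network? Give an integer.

Eccentricity of each node (its greatest distance to any other): 1:5, 2:6, 3:4, 4:3, 5:6, 6:5, 7:6, 8:6, 9:5, 10:5, 11:5, 12:4.
The maximum eccentricity is 6, realized for instance by the pair 2–5 via 2 – 6 – 3 – 4 – 12 – 11 – 5. So the diameter is 6.

6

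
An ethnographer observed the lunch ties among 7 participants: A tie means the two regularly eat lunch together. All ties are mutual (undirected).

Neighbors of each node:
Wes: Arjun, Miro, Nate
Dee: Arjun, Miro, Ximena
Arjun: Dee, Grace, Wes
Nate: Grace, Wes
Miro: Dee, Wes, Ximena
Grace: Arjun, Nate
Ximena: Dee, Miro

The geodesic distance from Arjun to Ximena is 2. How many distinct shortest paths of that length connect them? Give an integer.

The shortest distance is 2, and the only length-2 path is Arjun–Dee–Ximena. So there is exactly 1 shortest path.

1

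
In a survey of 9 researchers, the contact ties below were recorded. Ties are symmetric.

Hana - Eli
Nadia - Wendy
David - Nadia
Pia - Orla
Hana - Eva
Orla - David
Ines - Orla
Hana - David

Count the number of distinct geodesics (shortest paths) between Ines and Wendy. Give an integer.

1

The shortest distance is 4, and the only length-4 path is Ines–Orla–David–Nadia–Wendy. So there is exactly 1 shortest path.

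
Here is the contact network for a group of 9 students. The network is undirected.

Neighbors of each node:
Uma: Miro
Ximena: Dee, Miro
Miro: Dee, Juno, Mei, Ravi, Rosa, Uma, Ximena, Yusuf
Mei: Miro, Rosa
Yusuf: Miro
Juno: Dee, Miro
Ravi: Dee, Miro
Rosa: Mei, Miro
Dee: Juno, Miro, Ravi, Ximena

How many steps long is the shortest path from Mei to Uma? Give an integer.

2

One shortest route is Mei – Miro – Uma, which uses 2 edges, and Mei and Uma are not directly tied, so nothing shorter exists. So d(Mei,Uma) = 2.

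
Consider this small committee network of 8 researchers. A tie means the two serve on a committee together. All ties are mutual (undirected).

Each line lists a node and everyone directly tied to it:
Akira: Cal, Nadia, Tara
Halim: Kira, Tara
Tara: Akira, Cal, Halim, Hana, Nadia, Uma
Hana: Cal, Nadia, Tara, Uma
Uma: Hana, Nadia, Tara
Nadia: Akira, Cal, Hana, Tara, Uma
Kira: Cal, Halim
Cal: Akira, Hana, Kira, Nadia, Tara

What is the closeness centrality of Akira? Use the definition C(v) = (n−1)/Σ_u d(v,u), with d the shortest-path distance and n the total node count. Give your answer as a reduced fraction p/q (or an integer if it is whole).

Distances from Akira: Cal:1, Halim:2, Hana:2, Kira:2, Nadia:1, Tara:1, Uma:2. Sum = 11.
n = 8, so closeness = 7/11.

7/11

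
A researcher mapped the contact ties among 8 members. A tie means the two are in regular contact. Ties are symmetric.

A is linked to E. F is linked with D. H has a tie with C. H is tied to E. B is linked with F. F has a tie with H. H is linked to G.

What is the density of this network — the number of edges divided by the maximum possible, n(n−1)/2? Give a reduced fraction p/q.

There are 7 edges and 8 nodes, so the maximum possible is C(8,2) = 28.
Density = 7/28 = 1/4.

1/4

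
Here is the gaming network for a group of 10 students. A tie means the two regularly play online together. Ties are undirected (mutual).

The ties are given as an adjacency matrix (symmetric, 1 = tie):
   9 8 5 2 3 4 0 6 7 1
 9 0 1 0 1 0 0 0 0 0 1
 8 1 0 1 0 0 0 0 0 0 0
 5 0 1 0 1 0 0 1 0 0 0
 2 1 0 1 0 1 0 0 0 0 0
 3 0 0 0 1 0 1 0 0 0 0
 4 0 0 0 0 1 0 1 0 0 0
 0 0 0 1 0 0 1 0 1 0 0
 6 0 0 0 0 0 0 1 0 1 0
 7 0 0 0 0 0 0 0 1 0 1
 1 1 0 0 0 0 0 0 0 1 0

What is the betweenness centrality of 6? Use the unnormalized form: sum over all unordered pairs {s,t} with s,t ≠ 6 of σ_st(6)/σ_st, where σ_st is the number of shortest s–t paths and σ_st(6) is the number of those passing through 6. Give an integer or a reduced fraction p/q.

5

Pairs whose geodesics pass through 6 — 5–7: 1; 3–7: 1/2; 4–7: 1; 4–1: 1/2; 0–7: 1; 0–1: 1.
All other pairs contribute 0.
Summing the contributions gives betweenness(6) = 5.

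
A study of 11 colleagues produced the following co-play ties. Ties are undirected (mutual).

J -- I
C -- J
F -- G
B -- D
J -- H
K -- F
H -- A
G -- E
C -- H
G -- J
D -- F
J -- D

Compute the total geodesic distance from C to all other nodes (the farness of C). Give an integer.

23

Distances from C: A:2, B:3, D:2, E:3, F:3, G:2, H:1, I:2, J:1, K:4.
Sum = 2 + 3 + 2 + 3 + 3 + 2 + 1 + 2 + 1 + 4 = 23.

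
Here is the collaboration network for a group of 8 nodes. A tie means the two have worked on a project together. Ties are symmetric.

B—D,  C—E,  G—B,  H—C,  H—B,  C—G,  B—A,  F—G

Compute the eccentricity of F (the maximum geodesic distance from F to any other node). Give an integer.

Distances from F: A:3, B:2, C:2, D:3, E:3, G:1, H:3.
The largest is 3 (to A, D, H, and E), so the eccentricity of F is 3.

3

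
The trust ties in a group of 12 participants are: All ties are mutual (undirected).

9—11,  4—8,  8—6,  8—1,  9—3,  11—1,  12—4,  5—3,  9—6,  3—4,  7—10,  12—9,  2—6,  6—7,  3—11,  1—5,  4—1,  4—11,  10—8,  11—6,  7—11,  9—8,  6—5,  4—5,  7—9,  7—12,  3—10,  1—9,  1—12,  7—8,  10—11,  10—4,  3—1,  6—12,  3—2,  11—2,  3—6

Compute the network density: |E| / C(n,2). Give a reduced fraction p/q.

37/66

There are 37 edges and 12 nodes, so the maximum possible is C(12,2) = 66.
Density = 37/66.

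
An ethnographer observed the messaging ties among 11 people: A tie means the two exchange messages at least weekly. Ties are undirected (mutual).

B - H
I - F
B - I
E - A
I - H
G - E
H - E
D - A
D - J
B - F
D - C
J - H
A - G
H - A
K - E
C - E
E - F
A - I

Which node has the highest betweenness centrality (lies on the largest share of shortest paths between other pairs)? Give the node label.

E

Unnormalized betweenness of each node: A:26/3, B:2/3, C:4/3, D:31/12, E:221/12, F:8/3, G:0, H:41/4, I:31/12, J:5/6, K:0.
E has the largest value, 221/12, making it the main broker — the node through which the most shortest paths run.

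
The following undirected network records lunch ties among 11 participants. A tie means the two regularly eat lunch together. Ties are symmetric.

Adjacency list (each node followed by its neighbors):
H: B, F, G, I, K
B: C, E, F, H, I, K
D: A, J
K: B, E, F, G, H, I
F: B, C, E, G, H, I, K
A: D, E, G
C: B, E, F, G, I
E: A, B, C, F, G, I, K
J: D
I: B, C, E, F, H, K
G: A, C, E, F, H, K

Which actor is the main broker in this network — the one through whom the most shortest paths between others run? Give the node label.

Unnormalized betweenness of each node: A:16, B:13/20, C:2/5, D:9, E:111/10, F:21/20, G:163/20, H:2/5, I:13/20, J:0, K:3/5.
A has the largest value, 16, making it the main broker — the node through which the most shortest paths run.

A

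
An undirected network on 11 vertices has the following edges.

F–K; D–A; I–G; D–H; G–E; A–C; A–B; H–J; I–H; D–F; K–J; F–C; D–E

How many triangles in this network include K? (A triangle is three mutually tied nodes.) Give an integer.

K's neighbors are F and J, but none of them are tied to each other, so no triangle contains K.

0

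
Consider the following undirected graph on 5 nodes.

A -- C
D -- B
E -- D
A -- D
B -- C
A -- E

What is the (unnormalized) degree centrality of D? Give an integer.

3

D is directly tied to A, B, and E. That is 3 neighbors, so the degree of D is 3.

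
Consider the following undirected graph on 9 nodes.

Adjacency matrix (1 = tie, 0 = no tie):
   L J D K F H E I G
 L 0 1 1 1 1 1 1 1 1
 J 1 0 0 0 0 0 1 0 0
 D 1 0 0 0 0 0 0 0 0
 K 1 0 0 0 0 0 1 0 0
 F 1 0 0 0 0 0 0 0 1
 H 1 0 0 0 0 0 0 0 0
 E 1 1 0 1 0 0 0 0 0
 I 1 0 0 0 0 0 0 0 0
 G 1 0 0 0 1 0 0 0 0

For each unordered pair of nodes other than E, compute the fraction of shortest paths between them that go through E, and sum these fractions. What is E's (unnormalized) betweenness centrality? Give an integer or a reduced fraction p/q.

1/2

Pairs whose geodesics pass through E — J–K: 1/2.
All other pairs contribute 0.
Summing the contributions gives betweenness(E) = 1/2.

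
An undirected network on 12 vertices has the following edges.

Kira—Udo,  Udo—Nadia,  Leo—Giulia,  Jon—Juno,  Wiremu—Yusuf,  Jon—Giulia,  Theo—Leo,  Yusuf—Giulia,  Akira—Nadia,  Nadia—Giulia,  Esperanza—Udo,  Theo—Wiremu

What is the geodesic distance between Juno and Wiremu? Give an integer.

One shortest route is Juno – Jon – Giulia – Yusuf – Wiremu, which uses 4 edges, and at distance 3 from Juno we only reach {Leo, Nadia, Yusuf}, which does not include Wiremu. So d(Juno,Wiremu) = 4.

4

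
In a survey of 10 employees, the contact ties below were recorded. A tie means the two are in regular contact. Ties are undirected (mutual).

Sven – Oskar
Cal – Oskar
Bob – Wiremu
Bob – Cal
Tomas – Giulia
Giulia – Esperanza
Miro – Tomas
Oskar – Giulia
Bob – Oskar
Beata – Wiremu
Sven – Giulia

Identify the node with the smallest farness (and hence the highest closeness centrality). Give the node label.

Farness (sum of distances to all others) for each node — Beata:33, Bob:19, Cal:21, Esperanza:25, Giulia:17, Miro:31, Oskar:16, Sven:20, Tomas:23, Wiremu:25.
The smallest farness is 16, for Oskar, so Oskar has the highest closeness.

Oskar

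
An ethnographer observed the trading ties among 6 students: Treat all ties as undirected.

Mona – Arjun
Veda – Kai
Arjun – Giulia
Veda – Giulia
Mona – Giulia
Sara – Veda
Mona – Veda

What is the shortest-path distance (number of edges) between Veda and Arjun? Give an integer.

2

One shortest route is Veda – Mona – Arjun, which uses 2 edges, and Veda and Arjun are not directly tied, so nothing shorter exists. So d(Veda,Arjun) = 2.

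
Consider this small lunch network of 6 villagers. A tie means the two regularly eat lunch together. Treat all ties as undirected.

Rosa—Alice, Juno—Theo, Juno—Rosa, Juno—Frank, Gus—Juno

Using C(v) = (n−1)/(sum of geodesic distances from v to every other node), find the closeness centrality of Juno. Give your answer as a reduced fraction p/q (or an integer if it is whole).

Distances from Juno: Alice:2, Frank:1, Gus:1, Rosa:1, Theo:1. Sum = 6.
n = 6, so closeness = 5/6.

5/6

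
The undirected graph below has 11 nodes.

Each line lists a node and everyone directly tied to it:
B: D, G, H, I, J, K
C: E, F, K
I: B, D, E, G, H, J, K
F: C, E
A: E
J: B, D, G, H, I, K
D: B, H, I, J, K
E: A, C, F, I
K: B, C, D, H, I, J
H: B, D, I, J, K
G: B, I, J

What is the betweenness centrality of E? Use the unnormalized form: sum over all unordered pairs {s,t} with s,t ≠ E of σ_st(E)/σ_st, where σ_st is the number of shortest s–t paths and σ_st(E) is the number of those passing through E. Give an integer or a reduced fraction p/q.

55/4

Pairs whose geodesics pass through E — K–A: 2/2; D–F: 1/2; D–A: 1; H–F: 1/2; H–A: 1; J–F: 1/2; J–A: 1; B–F: 1/2; B–A: 1; G–F: 1; G–A: 1; G–C: 1/4; I–F: 1; I–A: 1 … (+3 more pairs).
All other pairs contribute 0.
Summing the contributions gives betweenness(E) = 55/4.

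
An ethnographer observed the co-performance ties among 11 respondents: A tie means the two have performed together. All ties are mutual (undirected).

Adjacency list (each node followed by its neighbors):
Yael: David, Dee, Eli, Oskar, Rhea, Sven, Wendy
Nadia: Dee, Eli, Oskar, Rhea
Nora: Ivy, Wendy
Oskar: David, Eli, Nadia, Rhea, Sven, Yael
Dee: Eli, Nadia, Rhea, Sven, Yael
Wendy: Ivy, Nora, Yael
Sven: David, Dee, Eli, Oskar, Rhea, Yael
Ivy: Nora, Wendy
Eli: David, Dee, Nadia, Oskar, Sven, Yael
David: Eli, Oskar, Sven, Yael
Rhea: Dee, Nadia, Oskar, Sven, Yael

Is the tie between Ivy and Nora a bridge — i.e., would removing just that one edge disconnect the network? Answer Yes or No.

Even without that edge, Ivy still reaches Nora via Ivy – Wendy – Nora, so the network stays connected. Not a bridge.

No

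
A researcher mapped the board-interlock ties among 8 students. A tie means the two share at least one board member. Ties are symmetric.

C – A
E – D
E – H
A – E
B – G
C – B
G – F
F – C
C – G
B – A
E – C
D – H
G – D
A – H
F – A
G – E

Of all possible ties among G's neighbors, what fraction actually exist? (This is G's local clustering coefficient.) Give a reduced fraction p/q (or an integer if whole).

2/5

G's neighbors: B, C, D, E, and F (k = 5).
Possible neighbor pairs: C(5,2) = 10. Edges among them: B–C, C–E, C–F, D–E → e = 4.
Clustering(G) = 4/10 = 2/5.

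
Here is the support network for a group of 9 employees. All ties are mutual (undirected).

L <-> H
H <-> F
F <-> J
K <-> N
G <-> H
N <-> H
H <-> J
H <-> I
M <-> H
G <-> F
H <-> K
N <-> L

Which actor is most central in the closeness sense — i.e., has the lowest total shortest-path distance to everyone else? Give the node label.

Farness (sum of distances to all others) for each node — F:13, G:14, H:8, I:15, J:14, K:14, L:14, M:15, N:13.
The smallest farness is 8, for H, so H has the highest closeness.

H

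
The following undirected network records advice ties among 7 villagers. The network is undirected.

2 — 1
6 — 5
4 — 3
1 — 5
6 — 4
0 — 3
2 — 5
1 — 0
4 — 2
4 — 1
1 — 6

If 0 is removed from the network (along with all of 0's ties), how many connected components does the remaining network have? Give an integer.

1

0's neighbors (1 and 3) remain reachable from one another through other ties, so the rest of the network stays in one piece.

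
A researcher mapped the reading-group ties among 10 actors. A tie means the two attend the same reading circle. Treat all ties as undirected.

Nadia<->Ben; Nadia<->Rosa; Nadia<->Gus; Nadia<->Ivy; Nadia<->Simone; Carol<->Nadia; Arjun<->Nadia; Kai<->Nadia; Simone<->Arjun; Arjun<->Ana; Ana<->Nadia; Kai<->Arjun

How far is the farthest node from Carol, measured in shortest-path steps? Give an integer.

Distances from Carol: Ana:2, Arjun:2, Ben:2, Gus:2, Ivy:2, Kai:2, Nadia:1, Rosa:2, Simone:2.
The largest is 2 (to Ben, Rosa, Kai, Ivy, Gus, Ana, Arjun, and Simone), so the eccentricity of Carol is 2.

2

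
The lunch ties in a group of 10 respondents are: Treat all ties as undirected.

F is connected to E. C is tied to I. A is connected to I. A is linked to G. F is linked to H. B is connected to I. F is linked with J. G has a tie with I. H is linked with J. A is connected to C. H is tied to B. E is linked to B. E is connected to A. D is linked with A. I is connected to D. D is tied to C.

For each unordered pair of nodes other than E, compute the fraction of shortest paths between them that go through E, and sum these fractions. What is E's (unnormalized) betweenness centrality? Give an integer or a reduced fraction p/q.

53/6

Pairs whose geodesics pass through E — A–F: 1; A–H: 2/3; A–B: 1/2; A–J: 1; C–F: 1; C–J: 1/2; G–F: 1; G–J: 1/2; I–F: 2/3; D–F: 1; D–J: 1/2; F–B: 1/2.
All other pairs contribute 0.
Summing the contributions gives betweenness(E) = 53/6.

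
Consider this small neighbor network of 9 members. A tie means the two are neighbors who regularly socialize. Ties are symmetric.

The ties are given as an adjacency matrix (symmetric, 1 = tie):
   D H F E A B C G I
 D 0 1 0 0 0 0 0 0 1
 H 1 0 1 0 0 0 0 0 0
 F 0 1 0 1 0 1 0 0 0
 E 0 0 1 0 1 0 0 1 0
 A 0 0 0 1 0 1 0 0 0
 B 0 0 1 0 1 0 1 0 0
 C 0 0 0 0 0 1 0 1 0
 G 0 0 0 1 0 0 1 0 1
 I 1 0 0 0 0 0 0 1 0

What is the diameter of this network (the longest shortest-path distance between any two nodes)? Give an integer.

Eccentricity of each node (its greatest distance to any other): A:4, B:3, C:3, D:4, E:3, F:3, G:3, H:3, I:3.
The maximum eccentricity is 4, realized for instance by the pair D–A via D – H – F – E – A. So the diameter is 4.

4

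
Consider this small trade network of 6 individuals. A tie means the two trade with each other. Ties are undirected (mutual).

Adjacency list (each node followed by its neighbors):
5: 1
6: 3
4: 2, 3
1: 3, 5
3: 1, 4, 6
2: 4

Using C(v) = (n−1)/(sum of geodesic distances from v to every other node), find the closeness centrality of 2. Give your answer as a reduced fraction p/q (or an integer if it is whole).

Distances from 2: 1:3, 3:2, 4:1, 5:4, 6:3. Sum = 13.
n = 6, so closeness = 5/13.

5/13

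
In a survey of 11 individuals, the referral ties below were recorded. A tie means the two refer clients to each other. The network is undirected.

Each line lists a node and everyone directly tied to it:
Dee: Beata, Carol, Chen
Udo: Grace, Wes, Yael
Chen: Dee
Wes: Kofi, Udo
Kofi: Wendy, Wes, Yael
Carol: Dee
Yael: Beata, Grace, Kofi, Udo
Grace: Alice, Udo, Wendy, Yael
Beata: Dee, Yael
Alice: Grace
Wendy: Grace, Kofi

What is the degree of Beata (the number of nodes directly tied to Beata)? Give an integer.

2

Beata is directly tied to Dee and Yael. That is 2 neighbors, so the degree of Beata is 2.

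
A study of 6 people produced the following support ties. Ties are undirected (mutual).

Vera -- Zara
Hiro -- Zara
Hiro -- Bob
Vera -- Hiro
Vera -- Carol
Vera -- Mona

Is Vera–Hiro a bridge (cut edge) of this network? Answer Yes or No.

No

Even without that edge, Vera still reaches Hiro via Vera – Zara – Hiro, so the network stays connected. Not a bridge.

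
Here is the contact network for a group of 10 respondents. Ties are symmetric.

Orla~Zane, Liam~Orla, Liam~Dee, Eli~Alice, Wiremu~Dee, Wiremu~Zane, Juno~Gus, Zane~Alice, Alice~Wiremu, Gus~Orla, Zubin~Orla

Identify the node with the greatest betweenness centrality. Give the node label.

Orla

Unnormalized betweenness of each node: Alice:8, Dee:2, Eli:0, Gus:8, Juno:0, Liam:4, Orla:22, Wiremu:4, Zane:13, Zubin:0.
Orla has the largest value, 22, making it the main broker — the node through which the most shortest paths run.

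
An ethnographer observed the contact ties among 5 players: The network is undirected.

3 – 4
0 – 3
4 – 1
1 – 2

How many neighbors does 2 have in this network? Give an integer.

2 is directly tied to 1. That is 1 neighbor, so the degree of 2 is 1.

1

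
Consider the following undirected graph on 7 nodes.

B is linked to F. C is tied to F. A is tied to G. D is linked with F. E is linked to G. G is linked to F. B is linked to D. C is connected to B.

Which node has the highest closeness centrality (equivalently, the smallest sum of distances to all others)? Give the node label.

Farness (sum of distances to all others) for each node — A:14, B:11, C:12, D:12, E:14, F:8, G:9.
The smallest farness is 8, for F, so F has the highest closeness.

F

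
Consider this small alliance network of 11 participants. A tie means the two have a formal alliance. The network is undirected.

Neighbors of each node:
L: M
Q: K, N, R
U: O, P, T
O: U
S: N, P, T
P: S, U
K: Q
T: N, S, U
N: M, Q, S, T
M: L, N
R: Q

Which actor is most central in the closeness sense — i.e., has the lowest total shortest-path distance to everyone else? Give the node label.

Farness (sum of distances to all others) for each node — K:31, L:33, M:24, N:17, O:34, P:26, Q:22, R:31, S:21, T:20, U:25.
The smallest farness is 17, for N, so N has the highest closeness.

N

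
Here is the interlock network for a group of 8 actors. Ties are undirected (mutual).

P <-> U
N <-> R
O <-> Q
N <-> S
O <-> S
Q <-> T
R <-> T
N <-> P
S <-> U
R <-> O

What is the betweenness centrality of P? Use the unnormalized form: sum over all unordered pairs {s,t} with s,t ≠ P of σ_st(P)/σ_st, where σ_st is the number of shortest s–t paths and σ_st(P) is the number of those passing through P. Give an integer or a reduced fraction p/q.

13/12

Pairs whose geodesics pass through P — U–N: 1/2; U–R: 1/3; U–T: 1/4.
All other pairs contribute 0.
Summing the contributions gives betweenness(P) = 13/12.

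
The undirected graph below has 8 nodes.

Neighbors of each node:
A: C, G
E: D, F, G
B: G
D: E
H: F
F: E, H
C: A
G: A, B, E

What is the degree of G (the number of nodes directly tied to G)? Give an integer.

3

G is directly tied to A, B, and E. That is 3 neighbors, so the degree of G is 3.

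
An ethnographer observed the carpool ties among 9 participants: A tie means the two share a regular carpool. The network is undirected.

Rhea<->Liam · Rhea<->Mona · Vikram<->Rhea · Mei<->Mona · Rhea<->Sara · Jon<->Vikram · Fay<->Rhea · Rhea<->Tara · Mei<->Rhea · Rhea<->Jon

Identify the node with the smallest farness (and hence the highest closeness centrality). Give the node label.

Rhea

Farness (sum of distances to all others) for each node — Fay:15, Jon:14, Liam:15, Mei:14, Mona:14, Rhea:8, Sara:15, Tara:15, Vikram:14.
The smallest farness is 8, for Rhea, so Rhea has the highest closeness.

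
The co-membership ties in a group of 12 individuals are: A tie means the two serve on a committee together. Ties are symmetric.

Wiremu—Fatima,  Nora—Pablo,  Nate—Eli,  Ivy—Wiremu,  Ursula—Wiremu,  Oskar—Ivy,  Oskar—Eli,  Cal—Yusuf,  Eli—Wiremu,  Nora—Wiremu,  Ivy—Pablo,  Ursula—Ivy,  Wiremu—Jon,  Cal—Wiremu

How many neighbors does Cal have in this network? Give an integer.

2

Cal is directly tied to Wiremu and Yusuf. That is 2 neighbors, so the degree of Cal is 2.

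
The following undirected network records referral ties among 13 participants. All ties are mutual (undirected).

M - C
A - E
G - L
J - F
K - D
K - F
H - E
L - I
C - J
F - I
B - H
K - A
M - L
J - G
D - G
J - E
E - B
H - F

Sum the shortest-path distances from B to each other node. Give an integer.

Distances from B: A:2, C:3, D:4, E:1, F:2, G:3, H:1, I:3, J:2, K:3, L:4, M:4.
Sum = 2 + 3 + 4 + 1 + 2 + 3 + 1 + 3 + 2 + 3 + 4 + 4 = 32.

32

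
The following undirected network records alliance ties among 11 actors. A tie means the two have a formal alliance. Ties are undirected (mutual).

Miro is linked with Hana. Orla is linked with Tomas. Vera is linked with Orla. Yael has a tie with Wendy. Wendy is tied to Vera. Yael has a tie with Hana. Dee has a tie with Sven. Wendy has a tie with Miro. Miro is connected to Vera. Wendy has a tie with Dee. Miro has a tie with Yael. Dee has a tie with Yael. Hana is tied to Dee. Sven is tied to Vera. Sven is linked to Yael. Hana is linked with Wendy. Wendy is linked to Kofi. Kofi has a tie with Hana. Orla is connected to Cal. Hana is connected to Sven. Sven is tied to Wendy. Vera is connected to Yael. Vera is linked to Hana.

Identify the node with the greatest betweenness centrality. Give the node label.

Unnormalized betweenness of each node: Cal:0, Dee:0, Hana:67/12, Kofi:0, Miro:0, Orla:17, Sven:1, Tomas:0, Vera:85/4, Wendy:67/12, Yael:19/12.
Vera has the largest value, 85/4, making it the main broker — the node through which the most shortest paths run.

Vera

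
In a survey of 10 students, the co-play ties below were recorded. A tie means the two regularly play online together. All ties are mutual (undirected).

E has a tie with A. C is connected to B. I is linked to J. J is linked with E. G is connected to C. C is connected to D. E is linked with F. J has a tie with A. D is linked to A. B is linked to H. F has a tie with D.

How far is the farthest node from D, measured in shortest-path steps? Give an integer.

3

Distances from D: A:1, B:2, C:1, E:2, F:1, G:2, H:3, I:3, J:2.
The largest is 3 (to H and I), so the eccentricity of D is 3.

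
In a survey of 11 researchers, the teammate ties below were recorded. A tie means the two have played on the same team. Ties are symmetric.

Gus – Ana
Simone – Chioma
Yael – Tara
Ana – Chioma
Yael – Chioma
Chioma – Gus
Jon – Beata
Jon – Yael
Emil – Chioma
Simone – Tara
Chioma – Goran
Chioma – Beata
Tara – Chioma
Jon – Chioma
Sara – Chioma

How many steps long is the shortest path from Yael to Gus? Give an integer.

2

One shortest route is Yael – Chioma – Gus, which uses 2 edges, and Yael and Gus are not directly tied, so nothing shorter exists. So d(Yael,Gus) = 2.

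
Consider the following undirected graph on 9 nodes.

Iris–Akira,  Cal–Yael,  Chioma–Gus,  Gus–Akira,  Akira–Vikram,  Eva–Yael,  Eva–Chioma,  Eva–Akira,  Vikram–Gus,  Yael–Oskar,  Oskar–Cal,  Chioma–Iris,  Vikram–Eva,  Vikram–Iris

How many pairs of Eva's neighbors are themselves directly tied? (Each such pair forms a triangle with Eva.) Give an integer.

1

Eva's neighbors: Akira, Chioma, Vikram, and Yael.
Neighbor pairs that are themselves tied: Eva–Akira–Vikram. Each forms one triangle with Eva, for 1 in total.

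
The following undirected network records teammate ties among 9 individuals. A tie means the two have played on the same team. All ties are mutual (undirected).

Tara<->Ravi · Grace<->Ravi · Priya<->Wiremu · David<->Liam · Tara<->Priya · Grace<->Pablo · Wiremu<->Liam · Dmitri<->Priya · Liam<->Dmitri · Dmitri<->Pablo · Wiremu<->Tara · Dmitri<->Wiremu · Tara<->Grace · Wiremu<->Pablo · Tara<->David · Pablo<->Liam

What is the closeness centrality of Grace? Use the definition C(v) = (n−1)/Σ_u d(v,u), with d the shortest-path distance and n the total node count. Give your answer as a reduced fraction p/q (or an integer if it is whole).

Distances from Grace: David:2, Dmitri:2, Liam:2, Pablo:1, Priya:2, Ravi:1, Tara:1, Wiremu:2. Sum = 13.
n = 9, so closeness = 8/13.

8/13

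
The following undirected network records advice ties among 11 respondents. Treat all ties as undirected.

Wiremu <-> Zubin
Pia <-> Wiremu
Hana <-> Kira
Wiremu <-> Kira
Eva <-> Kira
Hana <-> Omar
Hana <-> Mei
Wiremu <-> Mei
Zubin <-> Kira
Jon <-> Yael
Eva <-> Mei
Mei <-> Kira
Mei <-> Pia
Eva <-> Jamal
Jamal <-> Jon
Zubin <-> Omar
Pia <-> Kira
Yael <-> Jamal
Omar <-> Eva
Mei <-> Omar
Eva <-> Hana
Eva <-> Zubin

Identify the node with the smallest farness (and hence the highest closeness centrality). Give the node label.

Farness (sum of distances to all others) for each node — Eva:14, Hana:18, Jamal:19, Jon:27, Kira:16, Mei:16, Omar:18, Pia:22, Wiremu:21, Yael:27, Zubin:18.
The smallest farness is 14, for Eva, so Eva has the highest closeness.

Eva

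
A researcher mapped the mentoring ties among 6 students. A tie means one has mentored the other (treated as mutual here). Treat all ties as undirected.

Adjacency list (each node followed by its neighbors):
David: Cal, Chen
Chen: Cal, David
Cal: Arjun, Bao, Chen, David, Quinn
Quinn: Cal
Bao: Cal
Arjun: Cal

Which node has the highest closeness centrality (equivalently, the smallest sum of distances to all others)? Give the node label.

Farness (sum of distances to all others) for each node — Arjun:9, Bao:9, Cal:5, Chen:8, David:8, Quinn:9.
The smallest farness is 5, for Cal, so Cal has the highest closeness.

Cal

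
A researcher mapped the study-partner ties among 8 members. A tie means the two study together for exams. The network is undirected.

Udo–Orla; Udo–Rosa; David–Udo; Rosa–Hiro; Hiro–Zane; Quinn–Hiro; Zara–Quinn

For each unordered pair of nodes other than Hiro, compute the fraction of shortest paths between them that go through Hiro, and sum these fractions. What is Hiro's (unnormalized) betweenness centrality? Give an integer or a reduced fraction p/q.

14

Pairs whose geodesics pass through Hiro — Quinn–Orla: 1; Quinn–David: 1; Quinn–Rosa: 1; Quinn–Udo: 1; Quinn–Zane: 1; Orla–Zara: 1; Orla–Zane: 1; Zara–David: 1; Zara–Rosa: 1; Zara–Udo: 1; Zara–Zane: 1; David–Zane: 1; Rosa–Zane: 1; Udo–Zane: 1.
All other pairs contribute 0.
Summing the contributions gives betweenness(Hiro) = 14.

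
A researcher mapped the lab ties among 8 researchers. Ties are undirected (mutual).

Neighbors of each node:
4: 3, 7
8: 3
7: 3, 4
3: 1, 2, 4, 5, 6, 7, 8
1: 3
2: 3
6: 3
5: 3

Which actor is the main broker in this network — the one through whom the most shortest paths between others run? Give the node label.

3

Unnormalized betweenness of each node: 1:0, 2:0, 3:20, 4:0, 5:0, 6:0, 7:0, 8:0.
3 has the largest value, 20, making it the main broker — the node through which the most shortest paths run.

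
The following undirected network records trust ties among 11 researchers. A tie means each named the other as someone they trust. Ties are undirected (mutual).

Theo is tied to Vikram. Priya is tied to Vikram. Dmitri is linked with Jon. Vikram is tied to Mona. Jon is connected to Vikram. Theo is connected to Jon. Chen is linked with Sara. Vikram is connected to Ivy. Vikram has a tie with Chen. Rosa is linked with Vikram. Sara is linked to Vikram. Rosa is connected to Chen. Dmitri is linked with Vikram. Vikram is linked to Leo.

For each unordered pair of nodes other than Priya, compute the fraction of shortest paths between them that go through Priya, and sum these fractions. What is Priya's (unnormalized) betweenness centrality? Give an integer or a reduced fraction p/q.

0

No shortest path between any pair of other nodes passes through Priya.
Summing the contributions gives betweenness(Priya) = 0.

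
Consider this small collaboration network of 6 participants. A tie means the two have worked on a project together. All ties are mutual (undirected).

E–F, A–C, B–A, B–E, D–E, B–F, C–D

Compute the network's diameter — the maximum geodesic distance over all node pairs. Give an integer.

Eccentricity of each node (its greatest distance to any other): A:2, B:2, C:3, D:2, E:2, F:3.
The maximum eccentricity is 3, realized for instance by the pair C–F via C – D – E – F. So the diameter is 3.

3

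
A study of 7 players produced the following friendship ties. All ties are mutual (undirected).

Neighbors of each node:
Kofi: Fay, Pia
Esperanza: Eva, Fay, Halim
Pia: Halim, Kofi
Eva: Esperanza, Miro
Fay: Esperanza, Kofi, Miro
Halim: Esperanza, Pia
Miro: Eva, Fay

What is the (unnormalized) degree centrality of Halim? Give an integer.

Halim is directly tied to Esperanza and Pia. That is 2 neighbors, so the degree of Halim is 2.

2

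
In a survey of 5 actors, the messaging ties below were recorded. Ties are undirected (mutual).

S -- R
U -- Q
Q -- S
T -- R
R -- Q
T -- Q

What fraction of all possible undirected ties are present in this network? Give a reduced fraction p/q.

3/5

There are 6 edges and 5 nodes, so the maximum possible is C(5,2) = 10.
Density = 6/10 = 3/5.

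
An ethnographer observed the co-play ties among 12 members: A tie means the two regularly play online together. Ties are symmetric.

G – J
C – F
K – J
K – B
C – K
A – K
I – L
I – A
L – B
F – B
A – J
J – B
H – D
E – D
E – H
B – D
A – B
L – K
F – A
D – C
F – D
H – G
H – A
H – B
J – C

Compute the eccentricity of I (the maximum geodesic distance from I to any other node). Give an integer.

Distances from I: A:1, B:2, C:3, D:3, E:3, F:2, G:3, H:2, J:2, K:2, L:1.
The largest is 3 (to D, C, G, and E), so the eccentricity of I is 3.

3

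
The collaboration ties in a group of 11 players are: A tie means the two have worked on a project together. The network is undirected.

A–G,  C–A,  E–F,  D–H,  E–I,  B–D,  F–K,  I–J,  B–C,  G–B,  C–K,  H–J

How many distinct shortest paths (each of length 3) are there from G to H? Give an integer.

1

The shortest distance is 3, and the only length-3 path is G–B–D–H. So there is exactly 1 shortest path.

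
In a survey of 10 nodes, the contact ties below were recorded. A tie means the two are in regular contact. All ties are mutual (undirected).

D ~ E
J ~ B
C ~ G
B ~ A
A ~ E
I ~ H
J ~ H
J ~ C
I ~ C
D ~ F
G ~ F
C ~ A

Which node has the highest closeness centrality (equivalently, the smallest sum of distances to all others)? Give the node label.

C

Farness (sum of distances to all others) for each node — A:17, B:21, C:15, D:25, E:21, F:23, G:19, H:25, I:21, J:19.
The smallest farness is 15, for C, so C has the highest closeness.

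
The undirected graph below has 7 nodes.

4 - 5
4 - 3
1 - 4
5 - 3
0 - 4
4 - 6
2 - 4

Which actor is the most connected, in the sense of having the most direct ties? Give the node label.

4

Degrees — 0:1, 1:1, 2:1, 3:2, 4:6, 5:2, 6:1.
The maximum is 6, attained only by 4.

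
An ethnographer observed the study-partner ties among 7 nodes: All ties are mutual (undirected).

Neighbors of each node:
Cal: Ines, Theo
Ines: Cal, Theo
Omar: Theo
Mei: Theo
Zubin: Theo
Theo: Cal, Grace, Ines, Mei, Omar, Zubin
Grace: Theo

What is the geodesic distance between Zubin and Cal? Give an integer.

One shortest route is Zubin – Theo – Cal, which uses 2 edges, and Zubin and Cal are not directly tied, so nothing shorter exists. So d(Zubin,Cal) = 2.

2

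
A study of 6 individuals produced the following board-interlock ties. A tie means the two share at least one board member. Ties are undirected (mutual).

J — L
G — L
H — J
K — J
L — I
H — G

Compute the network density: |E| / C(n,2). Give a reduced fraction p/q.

2/5

There are 6 edges and 6 nodes, so the maximum possible is C(6,2) = 15.
Density = 6/15 = 2/5.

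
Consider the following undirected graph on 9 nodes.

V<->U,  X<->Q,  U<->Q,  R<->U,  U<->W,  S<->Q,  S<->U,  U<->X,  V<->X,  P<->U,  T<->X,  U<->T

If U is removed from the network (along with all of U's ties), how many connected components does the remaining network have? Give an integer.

Without U, the remaining ties split the others into: {W}; {Q, S, T, V, X}; {R}; {P}.
That's 4 separate components.

4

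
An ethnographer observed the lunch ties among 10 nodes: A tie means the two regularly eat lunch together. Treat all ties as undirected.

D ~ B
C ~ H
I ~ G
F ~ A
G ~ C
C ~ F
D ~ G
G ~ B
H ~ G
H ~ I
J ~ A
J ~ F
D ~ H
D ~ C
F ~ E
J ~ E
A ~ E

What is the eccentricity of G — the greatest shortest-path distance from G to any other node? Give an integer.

3

Distances from G: A:3, B:1, C:1, D:1, E:3, F:2, H:1, I:1, J:3.
The largest is 3 (to A, J, and E), so the eccentricity of G is 3.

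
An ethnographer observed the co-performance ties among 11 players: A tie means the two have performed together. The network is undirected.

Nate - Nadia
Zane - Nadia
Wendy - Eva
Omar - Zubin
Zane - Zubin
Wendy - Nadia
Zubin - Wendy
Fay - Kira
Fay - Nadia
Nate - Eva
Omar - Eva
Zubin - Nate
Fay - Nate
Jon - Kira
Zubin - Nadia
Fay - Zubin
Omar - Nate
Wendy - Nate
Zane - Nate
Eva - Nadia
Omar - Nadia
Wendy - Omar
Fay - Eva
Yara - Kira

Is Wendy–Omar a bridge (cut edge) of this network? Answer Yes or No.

No

Even without that edge, Wendy still reaches Omar via Wendy – Zubin – Omar, so the network stays connected. Not a bridge.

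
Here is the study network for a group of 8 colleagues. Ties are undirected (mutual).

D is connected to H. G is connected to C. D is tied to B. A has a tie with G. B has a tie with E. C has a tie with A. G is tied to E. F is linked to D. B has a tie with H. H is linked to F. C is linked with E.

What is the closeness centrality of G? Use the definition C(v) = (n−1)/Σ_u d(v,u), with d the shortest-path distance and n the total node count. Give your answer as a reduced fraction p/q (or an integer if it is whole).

Distances from G: A:1, B:2, C:1, D:3, E:1, F:4, H:3. Sum = 15.
n = 8, so closeness = 7/15.

7/15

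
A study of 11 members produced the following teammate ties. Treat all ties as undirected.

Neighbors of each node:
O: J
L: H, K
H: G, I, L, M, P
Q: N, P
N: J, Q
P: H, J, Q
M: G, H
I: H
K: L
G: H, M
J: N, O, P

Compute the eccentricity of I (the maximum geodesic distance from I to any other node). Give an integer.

Distances from I: G:2, H:1, J:3, K:3, L:2, M:2, N:4, O:4, P:2, Q:3.
The largest is 4 (to N and O), so the eccentricity of I is 4.

4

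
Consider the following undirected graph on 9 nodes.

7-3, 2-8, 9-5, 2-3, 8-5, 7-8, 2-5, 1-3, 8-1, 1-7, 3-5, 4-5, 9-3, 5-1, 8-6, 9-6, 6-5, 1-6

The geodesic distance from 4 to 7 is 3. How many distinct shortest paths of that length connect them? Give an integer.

3

The shortest distance is 3. The length-3 paths are: 4–5–1–7; 4–5–8–7; 4–5–3–7.
That gives 3 distinct shortest paths.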